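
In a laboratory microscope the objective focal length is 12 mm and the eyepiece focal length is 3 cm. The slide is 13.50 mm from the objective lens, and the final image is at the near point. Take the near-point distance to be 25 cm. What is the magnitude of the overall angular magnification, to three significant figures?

74.7

Convert to cm: f_obj = 12 mm = 1.2 cm; d_o = 13.50 mm = 1.35 cm.
Objective: 1/d_i = 1/f_obj - 1/d_o = 1/1.2 - 1/1.35 = 0.09259 cm^-1, so d_i = 10.800 cm.
m_obj = -d_i/d_o = -10.800/1.35 = -8.000.
Eyepiece angular magnification (image at near point): M_eye = 1 + D/f_e = 1 + 25/3 = 9.333.
Overall M = m_obj x M_eye = (-8.000)(9.333) = -74.67.
|M| = 74.67.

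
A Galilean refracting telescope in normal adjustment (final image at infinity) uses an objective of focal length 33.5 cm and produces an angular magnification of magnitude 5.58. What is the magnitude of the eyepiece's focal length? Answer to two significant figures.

6.0 cm

|M| = f_obj/|f_eye|, so |f_eye| = f_obj/|M| = 33.5/5.58 = 6.004 cm.
(The eyepiece is diverging, so its signed focal length is -6.004 cm.)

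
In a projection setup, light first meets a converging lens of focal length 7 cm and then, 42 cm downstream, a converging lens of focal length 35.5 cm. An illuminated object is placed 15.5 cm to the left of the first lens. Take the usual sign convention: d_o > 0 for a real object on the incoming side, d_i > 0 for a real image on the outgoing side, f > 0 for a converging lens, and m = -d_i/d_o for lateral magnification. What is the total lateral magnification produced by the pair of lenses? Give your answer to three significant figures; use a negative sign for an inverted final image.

-4.67

Lens 1: 1/d_i1 = 1/f_1 - 1/d_o1 = 1/7 - 1/15.5 = 0.07834 cm^-1, so d_i1 = 12.765 cm.
m_1 = -(12.765)/15.5 = -0.8235.
Object distance for lens 2: d_o2 = 42 - 12.765 = 29.235 cm.
Lens 2: 1/d_i2 = 1/f_2 - 1/d_o2 = 1/35.5 - 1/(29.235) = -0.00604 cm^-1, so d_i2 = -165.667 cm.
m_2 = -(-165.667)/(29.235) = 5.6667.
The system's lateral magnification is m_1 m_2 = (-0.8235)(5.6667) = -4.6667.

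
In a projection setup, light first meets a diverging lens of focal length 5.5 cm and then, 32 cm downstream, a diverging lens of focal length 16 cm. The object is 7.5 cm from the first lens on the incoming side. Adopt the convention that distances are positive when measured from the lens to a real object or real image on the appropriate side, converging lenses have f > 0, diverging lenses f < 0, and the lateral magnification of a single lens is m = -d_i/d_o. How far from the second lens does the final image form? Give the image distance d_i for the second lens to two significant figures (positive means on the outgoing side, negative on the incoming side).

-11 cm

Lens 1: 1/d_i1 = 1/f_1 - 1/d_o1 = 1/(-5.5) - 1/7.5 = -0.31515 cm^-1, so d_i1 = -3.173 cm.
The intermediate image is virtual, 3.173 cm to the left of lens 1, so d_o2 = L - d_i1 = 32 - (-3.173) = 35.173 cm.
Lens 2: 1/d_i2 = 1/f_2 - 1/d_o2 = 1/(-16) - 1/(35.173) = -0.09093 cm^-1, so d_i2 = -10.997 cm.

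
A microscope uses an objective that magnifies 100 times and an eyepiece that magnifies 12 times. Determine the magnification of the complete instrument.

The overall magnification of a compound microscope is the product of the objective and eyepiece magnifications:
M = M_obj x M_eye = 100 x 12 = 1200.

1200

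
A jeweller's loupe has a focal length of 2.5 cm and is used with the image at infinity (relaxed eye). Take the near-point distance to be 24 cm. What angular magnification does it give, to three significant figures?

9.60

M = D/f = 24/2.5 = 9.600.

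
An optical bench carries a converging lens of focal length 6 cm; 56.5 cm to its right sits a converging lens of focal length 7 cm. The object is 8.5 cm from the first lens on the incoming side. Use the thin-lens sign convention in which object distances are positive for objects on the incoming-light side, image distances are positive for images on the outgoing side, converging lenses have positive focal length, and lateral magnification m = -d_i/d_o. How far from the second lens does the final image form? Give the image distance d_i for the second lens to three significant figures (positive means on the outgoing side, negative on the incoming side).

8.68 cm

First lens: d_i1 = 1/(1/6 - 1/8.5) = 20.400 cm.
That image sits 36.100 cm in front of the second lens, so d_o2 = 36.100 cm.
Second lens: d_i2 = 1/(1/7 - 1/(36.100)) = 8.684 cm.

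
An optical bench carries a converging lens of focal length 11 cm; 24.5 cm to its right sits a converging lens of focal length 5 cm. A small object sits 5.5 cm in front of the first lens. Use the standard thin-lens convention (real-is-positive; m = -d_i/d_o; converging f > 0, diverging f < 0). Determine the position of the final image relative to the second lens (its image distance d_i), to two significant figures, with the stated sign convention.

Lens 1: 1/d_i1 = 1/f_1 - 1/d_o1 = 1/11 - 1/5.5 = -0.09091 cm^-1, so d_i1 = -11.000 cm.
The intermediate image is virtual, 11.000 cm to the left of lens 1, so d_o2 = L - d_i1 = 24.5 - (-11.000) = 35.500 cm.
Lens 2: 1/d_i2 = 1/f_2 - 1/d_o2 = 1/5 - 1/(35.500) = 0.17183 cm^-1, so d_i2 = 5.820 cm.

5.8 cm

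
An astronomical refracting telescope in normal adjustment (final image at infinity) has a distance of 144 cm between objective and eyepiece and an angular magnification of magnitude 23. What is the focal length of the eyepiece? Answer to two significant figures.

6.0 cm

In normal adjustment the tube length equals f_obj + f_eye and |M| = f_obj/f_eye.
So f_obj = 23 f_eye and 23 f_eye + f_eye = 144 cm, giving f_eye = 144/24 = 6.000 cm and f_obj = 138.000 cm.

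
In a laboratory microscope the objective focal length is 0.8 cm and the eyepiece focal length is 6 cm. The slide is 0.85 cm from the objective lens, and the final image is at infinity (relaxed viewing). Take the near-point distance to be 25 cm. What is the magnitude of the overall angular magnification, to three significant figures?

66.7

Objective: 1/d_i = 1/f_obj - 1/d_o = 1/0.8 - 1/0.85 = 0.07353 cm^-1, so d_i = 13.600 cm.
m_obj = -d_i/d_o = -13.600/0.85 = -16.000.
Eyepiece angular magnification (image at infinity): M_eye = D/f_e = 25/6 = 4.167.
Overall M = m_obj x M_eye = (-16.000)(4.167) = -66.67.
|M| = 66.67.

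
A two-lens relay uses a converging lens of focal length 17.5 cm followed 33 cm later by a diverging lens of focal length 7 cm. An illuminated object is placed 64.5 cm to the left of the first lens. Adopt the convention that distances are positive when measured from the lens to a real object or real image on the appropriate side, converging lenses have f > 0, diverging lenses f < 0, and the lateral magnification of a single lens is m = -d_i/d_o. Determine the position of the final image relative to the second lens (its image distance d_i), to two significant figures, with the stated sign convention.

Applying the thin-lens equation to the first lens, 1/17.5 = 1/64.5 + 1/d_i1, which gives d_i1 = 24.016 cm.
Object distance for lens 2: d_o2 = 33 - 24.016 = 8.984 cm.
Applying the thin-lens equation again with f_2 = -7 cm and d_o2 = 8.984 cm gives d_i2 = -3.934 cm.

-3.9 cm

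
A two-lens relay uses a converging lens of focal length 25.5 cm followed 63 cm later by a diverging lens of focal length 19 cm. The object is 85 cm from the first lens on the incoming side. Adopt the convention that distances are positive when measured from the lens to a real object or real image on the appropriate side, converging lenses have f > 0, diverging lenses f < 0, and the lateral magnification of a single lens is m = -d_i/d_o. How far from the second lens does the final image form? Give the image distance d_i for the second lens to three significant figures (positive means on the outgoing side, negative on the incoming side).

Lens 1: 1/d_i1 = 1/f_1 - 1/d_o1 = 1/25.5 - 1/85 = 0.02745 cm^-1, so d_i1 = 36.429 cm.
That image sits 26.571 cm in front of the second lens, so d_o2 = 26.571 cm.
Lens 2: 1/d_i2 = 1/f_2 - 1/d_o2 = 1/(-19) - 1/(26.571) = -0.09027 cm^-1, so d_i2 = -11.078 cm.

-11.1 cm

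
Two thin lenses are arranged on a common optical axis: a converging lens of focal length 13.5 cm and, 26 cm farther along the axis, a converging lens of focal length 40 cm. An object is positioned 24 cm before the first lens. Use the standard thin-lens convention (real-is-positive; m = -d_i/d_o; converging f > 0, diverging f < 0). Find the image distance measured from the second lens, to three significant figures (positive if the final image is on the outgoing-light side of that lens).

Applying the thin-lens equation to the first lens, 1/13.5 = 1/24 + 1/d_i1, which gives d_i1 = 30.857 cm.
Since 30.857 cm > 26 cm, the first image lies past the second lens and serves as a virtual object: d_o2 = L - d_i1 = -4.857 cm.
Applying the thin-lens equation again with f_2 = 40 cm and d_o2 = -4.857 cm gives d_i2 = 4.331 cm.

4.33 cm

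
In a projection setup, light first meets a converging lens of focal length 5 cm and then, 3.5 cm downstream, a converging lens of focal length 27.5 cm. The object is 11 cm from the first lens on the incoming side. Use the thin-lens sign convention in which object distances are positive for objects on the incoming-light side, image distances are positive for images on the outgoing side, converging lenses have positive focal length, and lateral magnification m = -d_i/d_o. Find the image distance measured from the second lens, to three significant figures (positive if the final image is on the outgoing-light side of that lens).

First lens: d_i1 = 1/(1/5 - 1/11) = 9.167 cm.
This image would form 9.167 cm past lens 1, i.e. 5.667 cm beyond lens 2, so it is a virtual object for lens 2: d_o2 = 3.5 - 9.167 = -5.667 cm.
Second lens: d_i2 = 1/(1/27.5 - 1/(-5.667)) = 4.698 cm.

4.70 cm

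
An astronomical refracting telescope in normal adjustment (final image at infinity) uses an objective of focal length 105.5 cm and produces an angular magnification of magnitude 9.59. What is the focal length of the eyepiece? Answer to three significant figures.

|M| = f_obj/f_eye, so f_eye = f_obj/|M| = 105.5/9.59 = 11.001 cm.

11.0 cm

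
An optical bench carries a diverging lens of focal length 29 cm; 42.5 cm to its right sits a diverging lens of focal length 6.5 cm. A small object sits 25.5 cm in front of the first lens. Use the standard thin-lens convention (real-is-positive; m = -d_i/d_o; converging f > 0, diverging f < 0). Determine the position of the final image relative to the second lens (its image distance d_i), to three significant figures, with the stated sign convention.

Applying the thin-lens equation to the first lens, 1/(-29) = 1/25.5 + 1/d_i1, which gives d_i1 = -13.569 cm.
The intermediate image is virtual, 13.569 cm to the left of lens 1, so d_o2 = L - d_i1 = 42.5 - (-13.569) = 56.069 cm.
Applying the thin-lens equation again with f_2 = -6.5 cm and d_o2 = 56.069 cm gives d_i2 = -5.825 cm.

-5.82 cm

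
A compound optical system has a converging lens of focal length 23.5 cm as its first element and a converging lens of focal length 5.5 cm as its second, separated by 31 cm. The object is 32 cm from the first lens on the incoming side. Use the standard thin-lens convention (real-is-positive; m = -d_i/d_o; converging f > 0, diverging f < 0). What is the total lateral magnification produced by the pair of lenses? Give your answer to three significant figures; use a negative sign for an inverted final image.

-0.241

First lens: d_i1 = 1/(1/23.5 - 1/32) = 88.471 cm.
m_1 = -(88.471)/32 = -2.7647.
This image would form 88.471 cm past lens 1, i.e. 57.471 cm beyond lens 2, so it is a virtual object for lens 2: d_o2 = 31 - 88.471 = -57.471 cm.
Second lens: d_i2 = 1/(1/5.5 - 1/(-57.471)) = 5.020 cm.
m_2 = -(5.020)/(-57.471) = 0.0873.
Overall magnification: m = m_1 m_2 = -0.2415.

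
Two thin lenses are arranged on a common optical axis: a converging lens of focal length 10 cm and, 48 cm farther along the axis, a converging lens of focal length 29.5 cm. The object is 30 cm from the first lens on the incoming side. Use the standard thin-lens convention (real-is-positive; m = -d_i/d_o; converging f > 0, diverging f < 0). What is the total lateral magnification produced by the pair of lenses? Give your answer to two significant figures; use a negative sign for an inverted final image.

Lens 1: 1/d_i1 = 1/f_1 - 1/d_o1 = 1/10 - 1/30 = 0.06667 cm^-1, so d_i1 = 15.000 cm.
m_1 = -(15.000)/30 = -0.5000.
The intermediate image is 15.000 cm to the right of lens 1, so d_o2 = L - d_i1 = 48 - 15.000 = 33.000 cm.
Lens 2: 1/d_i2 = 1/f_2 - 1/d_o2 = 1/29.5 - 1/(33.000) = 0.00360 cm^-1, so d_i2 = 278.143 cm.
m_2 = -(278.143)/(33.000) = -8.4286.
The system's lateral magnification is m_1 m_2 = (-0.5000)(-8.4286) = 4.2143.

4.2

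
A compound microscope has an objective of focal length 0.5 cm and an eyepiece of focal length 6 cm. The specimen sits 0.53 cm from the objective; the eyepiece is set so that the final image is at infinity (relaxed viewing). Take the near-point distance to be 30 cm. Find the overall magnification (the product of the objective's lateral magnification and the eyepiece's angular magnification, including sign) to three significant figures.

-83.3

Objective: 1/d_i = 1/f_obj - 1/d_o = 1/0.5 - 1/0.53 = 0.11321 cm^-1, so d_i = 8.833 cm.
m_obj = -d_i/d_o = -8.833/0.53 = -16.667.
Eyepiece angular magnification (image at infinity): M_eye = D/f_e = 30/6 = 5.000.
Overall M = m_obj x M_eye = (-16.667)(5.000) = -83.33.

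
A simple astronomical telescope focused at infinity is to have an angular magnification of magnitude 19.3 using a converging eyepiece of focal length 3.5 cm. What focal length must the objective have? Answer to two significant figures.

|M| = f_obj/|f_eye|, so f_obj = |M| x |f_eye| = 19.3 x 3.5 = 67.550 cm.

68 cm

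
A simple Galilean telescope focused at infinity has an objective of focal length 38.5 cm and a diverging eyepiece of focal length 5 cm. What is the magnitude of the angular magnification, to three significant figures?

|M| = f_obj/|f_eye| = 38.5/5 = 7.700.

7.70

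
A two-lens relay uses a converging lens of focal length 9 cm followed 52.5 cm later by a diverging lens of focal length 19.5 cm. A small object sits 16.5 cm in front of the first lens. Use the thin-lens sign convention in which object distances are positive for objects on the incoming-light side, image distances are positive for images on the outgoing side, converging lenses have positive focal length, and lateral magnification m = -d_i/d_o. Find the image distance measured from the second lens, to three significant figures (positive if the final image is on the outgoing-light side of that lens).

-12.2 cm

Applying the thin-lens equation to the first lens, 1/9 = 1/16.5 + 1/d_i1, which gives d_i1 = 19.800 cm.
The intermediate image is 19.800 cm to the right of lens 1, so d_o2 = L - d_i1 = 52.5 - 19.800 = 32.700 cm.
Applying the thin-lens equation again with f_2 = -19.5 cm and d_o2 = 32.700 cm gives d_i2 = -12.216 cm.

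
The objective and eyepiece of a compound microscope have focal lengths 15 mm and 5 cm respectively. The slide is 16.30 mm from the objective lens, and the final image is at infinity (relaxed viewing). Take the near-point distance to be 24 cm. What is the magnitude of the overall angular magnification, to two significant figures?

Convert to cm: f_obj = 15 mm = 1.5 cm; d_o = 16.30 mm = 1.63 cm.
Objective: 1/d_i = 1/f_obj - 1/d_o = 1/1.5 - 1/1.63 = 0.05317 cm^-1, so d_i = 18.808 cm.
m_obj = -d_i/d_o = -18.808/1.63 = -11.538.
Eyepiece angular magnification (image at infinity): M_eye = D/f_e = 24/5 = 4.800.
Overall M = m_obj x M_eye = (-11.538)(4.800) = -55.38.
|M| = 55.38.

55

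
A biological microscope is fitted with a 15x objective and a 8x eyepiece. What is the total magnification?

120

The overall magnification of a compound microscope is the product of the objective and eyepiece magnifications:
M = M_obj x M_eye = 15 x 8 = 120.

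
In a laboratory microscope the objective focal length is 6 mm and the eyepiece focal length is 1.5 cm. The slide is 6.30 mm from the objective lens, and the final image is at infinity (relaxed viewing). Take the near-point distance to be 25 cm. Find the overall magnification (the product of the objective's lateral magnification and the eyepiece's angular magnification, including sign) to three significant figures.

-333

Convert to cm: f_obj = 6 mm = 0.6 cm; d_o = 6.30 mm = 0.63 cm.
Objective: 1/d_i = 1/f_obj - 1/d_o = 1/0.6 - 1/0.63 = 0.07937 cm^-1, so d_i = 12.600 cm.
m_obj = -d_i/d_o = -12.600/0.63 = -20.000.
Eyepiece angular magnification (image at infinity): M_eye = D/f_e = 25/1.5 = 16.667.
Overall M = m_obj x M_eye = (-20.000)(16.667) = -333.33.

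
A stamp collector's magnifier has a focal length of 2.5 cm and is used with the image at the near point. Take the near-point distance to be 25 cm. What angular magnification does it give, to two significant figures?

M = 1 + D/f = 1 + 25/2.5 = 11.000.

11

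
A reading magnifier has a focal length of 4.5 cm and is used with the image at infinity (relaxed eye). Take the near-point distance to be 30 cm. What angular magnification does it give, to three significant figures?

M = D/f = 30/4.5 = 6.667.

6.67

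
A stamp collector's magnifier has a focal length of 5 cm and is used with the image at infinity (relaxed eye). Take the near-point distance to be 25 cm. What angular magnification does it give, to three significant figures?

5.00

M = D/f = 25/5 = 5.000.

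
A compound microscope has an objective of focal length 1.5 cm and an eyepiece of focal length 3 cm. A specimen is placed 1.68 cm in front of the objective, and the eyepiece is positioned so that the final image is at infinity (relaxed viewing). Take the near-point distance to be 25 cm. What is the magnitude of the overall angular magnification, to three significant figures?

Objective: 1/d_i = 1/f_obj - 1/d_o = 1/1.5 - 1/1.68 = 0.07143 cm^-1, so d_i = 14.000 cm.
m_obj = -d_i/d_o = -14.000/1.68 = -8.333.
Eyepiece angular magnification (image at infinity): M_eye = D/f_e = 25/3 = 8.333.
Overall M = m_obj x M_eye = (-8.333)(8.333) = -69.44.
|M| = 69.44.

69.4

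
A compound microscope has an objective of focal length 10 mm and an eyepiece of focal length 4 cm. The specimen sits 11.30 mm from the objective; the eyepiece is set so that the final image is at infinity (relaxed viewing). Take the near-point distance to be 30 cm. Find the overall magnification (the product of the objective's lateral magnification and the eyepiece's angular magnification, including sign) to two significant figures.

-58

Convert to cm: f_obj = 10 mm = 1 cm; d_o = 11.30 mm = 1.13 cm.
Objective: 1/d_i = 1/f_obj - 1/d_o = 1/1 - 1/1.13 = 0.11504 cm^-1, so d_i = 8.692 cm.
m_obj = -d_i/d_o = -8.692/1.13 = -7.692.
Eyepiece angular magnification (image at infinity): M_eye = D/f_e = 30/4 = 7.500.
Overall M = m_obj x M_eye = (-7.692)(7.500) = -57.69.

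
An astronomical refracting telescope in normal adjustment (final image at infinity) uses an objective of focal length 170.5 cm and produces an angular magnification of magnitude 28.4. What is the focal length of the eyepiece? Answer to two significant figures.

6.0 cm

|M| = f_obj/f_eye, so f_eye = f_obj/|M| = 170.5/28.4 = 6.004 cm.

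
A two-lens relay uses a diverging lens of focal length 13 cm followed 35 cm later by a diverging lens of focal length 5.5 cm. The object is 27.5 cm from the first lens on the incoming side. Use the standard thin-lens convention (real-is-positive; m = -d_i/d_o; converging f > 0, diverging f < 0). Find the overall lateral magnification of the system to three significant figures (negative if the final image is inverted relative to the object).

0.0358

Applying the thin-lens equation to the first lens, 1/(-13) = 1/27.5 + 1/d_i1, which gives d_i1 = -8.827 cm.
Its lateral magnification is m_1 = -d_i1/d_o1 = -(-8.827)/27.5 = 0.3210.
With d_i1 < 0 the first image is virtual and lies on the object side; the object distance for lens 2 is d_o2 = 35 - (-8.827) = 43.827 cm.
Applying the thin-lens equation again with f_2 = -5.5 cm and d_o2 = 43.827 cm gives d_i2 = -4.887 cm.
m_2 = -(-4.887)/(43.827) = 0.1115.
Total m = m_1 x m_2 = (0.3210)(0.1115) = 0.0358.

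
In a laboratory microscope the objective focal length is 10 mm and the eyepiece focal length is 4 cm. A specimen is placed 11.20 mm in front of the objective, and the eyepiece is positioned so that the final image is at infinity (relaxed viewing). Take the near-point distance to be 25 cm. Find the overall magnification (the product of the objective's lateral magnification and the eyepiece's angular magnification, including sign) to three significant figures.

-52.1

Convert to cm: f_obj = 10 mm = 1 cm; d_o = 11.20 mm = 1.12 cm.
Objective: 1/d_i = 1/f_obj - 1/d_o = 1/1 - 1/1.12 = 0.10714 cm^-1, so d_i = 9.333 cm.
m_obj = -d_i/d_o = -9.333/1.12 = -8.333.
Eyepiece angular magnification (image at infinity): M_eye = D/f_e = 25/4 = 6.250.
Overall M = m_obj x M_eye = (-8.333)(6.250) = -52.08.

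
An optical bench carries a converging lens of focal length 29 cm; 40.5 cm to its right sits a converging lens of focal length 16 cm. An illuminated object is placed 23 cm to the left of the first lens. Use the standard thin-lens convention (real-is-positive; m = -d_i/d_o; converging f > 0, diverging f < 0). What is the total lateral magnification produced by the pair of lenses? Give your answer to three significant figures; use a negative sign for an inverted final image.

-0.570

Applying the thin-lens equation to the first lens, 1/29 = 1/23 + 1/d_i1, which gives d_i1 = -111.167 cm.
Its lateral magnification is m_1 = -d_i1/d_o1 = -(-111.167)/23 = 4.8333.
The intermediate image is virtual, 111.167 cm to the left of lens 1, so d_o2 = L - d_i1 = 40.5 - (-111.167) = 151.667 cm.
Applying the thin-lens equation again with f_2 = 16 cm and d_o2 = 151.667 cm gives d_i2 = 17.887 cm.
m_2 = -(17.887)/(151.667) = -0.1179.
Total m = m_1 x m_2 = (4.8333)(-0.1179) = -0.5700.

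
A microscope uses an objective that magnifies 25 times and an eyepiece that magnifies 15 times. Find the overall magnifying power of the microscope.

The overall magnification of a compound microscope is the product of the objective and eyepiece magnifications:
M = M_obj x M_eye = 25 x 15 = 375.

375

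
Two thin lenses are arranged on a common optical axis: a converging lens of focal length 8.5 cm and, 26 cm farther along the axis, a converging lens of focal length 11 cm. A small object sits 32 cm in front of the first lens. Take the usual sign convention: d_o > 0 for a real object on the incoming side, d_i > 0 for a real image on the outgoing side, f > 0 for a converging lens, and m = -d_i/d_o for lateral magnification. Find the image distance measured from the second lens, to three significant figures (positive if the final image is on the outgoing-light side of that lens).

Applying the thin-lens equation to the first lens, 1/8.5 = 1/32 + 1/d_i1, which gives d_i1 = 11.574 cm.
That image sits 14.426 cm in front of the second lens, so d_o2 = 14.426 cm.
Applying the thin-lens equation again with f_2 = 11 cm and d_o2 = 14.426 cm gives d_i2 = 46.323 cm.

46.3 cm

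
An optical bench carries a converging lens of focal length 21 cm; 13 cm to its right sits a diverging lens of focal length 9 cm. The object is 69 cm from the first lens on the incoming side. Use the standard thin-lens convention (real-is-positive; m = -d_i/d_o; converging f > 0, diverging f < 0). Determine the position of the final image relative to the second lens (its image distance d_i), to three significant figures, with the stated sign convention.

First lens: d_i1 = 1/(1/21 - 1/69) = 30.188 cm.
Since 30.188 cm > 13 cm, the first image lies past the second lens and serves as a virtual object: d_o2 = L - d_i1 = -17.188 cm.
Second lens: d_i2 = 1/(1/(-9) - 1/(-17.188)) = -18.893 cm.

-18.9 cm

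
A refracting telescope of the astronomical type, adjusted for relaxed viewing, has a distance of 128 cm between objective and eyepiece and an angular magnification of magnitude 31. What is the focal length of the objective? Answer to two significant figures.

120 cm

In normal adjustment the tube length equals f_obj + f_eye and |M| = f_obj/f_eye.
So f_obj = 31 f_eye and 31 f_eye + f_eye = 128 cm, giving f_eye = 128/32 = 4.000 cm and f_obj = 124.000 cm.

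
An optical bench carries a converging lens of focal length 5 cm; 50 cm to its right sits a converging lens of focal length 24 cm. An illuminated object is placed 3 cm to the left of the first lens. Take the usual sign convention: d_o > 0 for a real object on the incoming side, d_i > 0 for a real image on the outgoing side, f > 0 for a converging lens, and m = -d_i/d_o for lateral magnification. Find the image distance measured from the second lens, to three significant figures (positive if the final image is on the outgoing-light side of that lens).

Lens 1: 1/d_i1 = 1/f_1 - 1/d_o1 = 1/5 - 1/3 = -0.13333 cm^-1, so d_i1 = -7.500 cm.
The intermediate image is virtual, 7.500 cm to the left of lens 1, so d_o2 = L - d_i1 = 50 - (-7.500) = 57.500 cm.
Lens 2: 1/d_i2 = 1/f_2 - 1/d_o2 = 1/24 - 1/(57.500) = 0.02428 cm^-1, so d_i2 = 41.194 cm.

41.2 cm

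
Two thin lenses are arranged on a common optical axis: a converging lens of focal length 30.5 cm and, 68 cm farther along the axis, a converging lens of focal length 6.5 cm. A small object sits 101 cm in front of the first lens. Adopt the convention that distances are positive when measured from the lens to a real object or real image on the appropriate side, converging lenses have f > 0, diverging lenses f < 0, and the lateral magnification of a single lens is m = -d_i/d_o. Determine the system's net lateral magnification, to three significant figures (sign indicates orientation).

0.158

First lens: d_i1 = 1/(1/30.5 - 1/101) = 43.695 cm.
m_1 = -(43.695)/101 = -0.4326.
Object distance for lens 2: d_o2 = 68 - 43.695 = 24.305 cm.
Second lens: d_i2 = 1/(1/6.5 - 1/(24.305)) = 8.873 cm.
m_2 = -(8.873)/(24.305) = -0.3651.
The system's lateral magnification is m_1 m_2 = (-0.4326)(-0.3651) = 0.1579.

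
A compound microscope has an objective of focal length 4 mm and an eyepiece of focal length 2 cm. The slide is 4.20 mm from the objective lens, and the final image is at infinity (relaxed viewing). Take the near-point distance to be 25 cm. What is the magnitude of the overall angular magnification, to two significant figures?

250

Convert to cm: f_obj = 4 mm = 0.4 cm; d_o = 4.20 mm = 0.42 cm.
Objective: 1/d_i = 1/f_obj - 1/d_o = 1/0.4 - 1/0.42 = 0.11905 cm^-1, so d_i = 8.400 cm.
m_obj = -d_i/d_o = -8.400/0.42 = -20.000.
Eyepiece angular magnification (image at infinity): M_eye = D/f_e = 25/2 = 12.500.
Overall M = m_obj x M_eye = (-20.000)(12.500) = -250.00.
|M| = 250.00.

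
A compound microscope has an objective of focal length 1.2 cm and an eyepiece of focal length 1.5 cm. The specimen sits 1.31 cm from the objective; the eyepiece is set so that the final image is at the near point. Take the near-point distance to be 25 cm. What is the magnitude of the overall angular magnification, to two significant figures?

Objective: 1/d_i = 1/f_obj - 1/d_o = 1/1.2 - 1/1.31 = 0.06997 cm^-1, so d_i = 14.291 cm.
m_obj = -d_i/d_o = -14.291/1.31 = -10.909.
Eyepiece angular magnification (image at near point): M_eye = 1 + D/f_e = 1 + 25/1.5 = 17.667.
Overall M = m_obj x M_eye = (-10.909)(17.667) = -192.73.
|M| = 192.73.

190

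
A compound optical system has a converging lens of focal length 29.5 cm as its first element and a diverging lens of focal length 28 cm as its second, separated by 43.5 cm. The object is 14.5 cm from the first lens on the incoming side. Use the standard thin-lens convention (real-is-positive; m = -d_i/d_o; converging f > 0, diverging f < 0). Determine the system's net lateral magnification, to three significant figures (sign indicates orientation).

0.551

Applying the thin-lens equation to the first lens, 1/29.5 = 1/14.5 + 1/d_i1, which gives d_i1 = -28.517 cm.
Its lateral magnification is m_1 = -d_i1/d_o1 = -(-28.517)/14.5 = 1.9667.
With d_i1 < 0 the first image is virtual and lies on the object side; the object distance for lens 2 is d_o2 = 43.5 - (-28.517) = 72.017 cm.
Applying the thin-lens equation again with f_2 = -28 cm and d_o2 = 72.017 cm gives d_i2 = -20.161 cm.
m_2 = -(-20.161)/(72.017) = 0.2800.
Total m = m_1 x m_2 = (1.9667)(0.2800) = 0.5506.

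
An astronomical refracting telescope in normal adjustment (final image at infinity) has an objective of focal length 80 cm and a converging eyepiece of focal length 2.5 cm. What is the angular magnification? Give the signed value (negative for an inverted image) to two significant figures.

M = -f_obj/f_eye = -80/(2.5) = -32.000.

-32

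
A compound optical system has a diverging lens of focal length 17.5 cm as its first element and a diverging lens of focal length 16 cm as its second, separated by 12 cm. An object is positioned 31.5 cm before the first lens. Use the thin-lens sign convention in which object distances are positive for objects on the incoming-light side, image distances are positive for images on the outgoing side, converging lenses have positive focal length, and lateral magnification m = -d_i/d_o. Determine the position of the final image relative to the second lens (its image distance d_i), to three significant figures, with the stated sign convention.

First lens: d_i1 = 1/(1/(-17.5) - 1/31.5) = -11.250 cm.
With d_i1 < 0 the first image is virtual and lies on the object side; the object distance for lens 2 is d_o2 = 12 - (-11.250) = 23.250 cm.
Second lens: d_i2 = 1/(1/(-16) - 1/(23.250)) = -9.478 cm.

-9.48 cm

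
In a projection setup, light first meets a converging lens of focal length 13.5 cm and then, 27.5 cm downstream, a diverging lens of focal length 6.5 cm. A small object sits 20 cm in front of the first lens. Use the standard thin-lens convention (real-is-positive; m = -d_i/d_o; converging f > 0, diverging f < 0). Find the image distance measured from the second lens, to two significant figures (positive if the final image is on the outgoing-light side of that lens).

Applying the thin-lens equation to the first lens, 1/13.5 = 1/20 + 1/d_i1, which gives d_i1 = 41.538 cm.
Since 41.538 cm > 27.5 cm, the first image lies past the second lens and serves as a virtual object: d_o2 = L - d_i1 = -14.038 cm.
Applying the thin-lens equation again with f_2 = -6.5 cm and d_o2 = -14.038 cm gives d_i2 = -12.105 cm.

-12 cm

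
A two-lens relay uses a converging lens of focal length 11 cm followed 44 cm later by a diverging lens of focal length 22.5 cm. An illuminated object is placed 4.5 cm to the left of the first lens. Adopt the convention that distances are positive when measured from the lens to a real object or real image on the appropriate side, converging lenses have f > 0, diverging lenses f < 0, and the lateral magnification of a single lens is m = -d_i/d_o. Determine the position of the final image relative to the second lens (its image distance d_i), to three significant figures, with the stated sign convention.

-15.7 cm

Lens 1: 1/d_i1 = 1/f_1 - 1/d_o1 = 1/11 - 1/4.5 = -0.13131 cm^-1, so d_i1 = -7.615 cm.
With d_i1 < 0 the first image is virtual and lies on the object side; the object distance for lens 2 is d_o2 = 44 - (-7.615) = 51.615 cm.
Lens 2: 1/d_i2 = 1/f_2 - 1/d_o2 = 1/(-22.5) - 1/(51.615) = -0.06382 cm^-1, so d_i2 = -15.669 cm.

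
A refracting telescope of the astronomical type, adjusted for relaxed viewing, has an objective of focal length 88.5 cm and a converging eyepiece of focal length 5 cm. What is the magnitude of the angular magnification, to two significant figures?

|M| = f_obj/|f_eye| = 88.5/5 = 17.700.

18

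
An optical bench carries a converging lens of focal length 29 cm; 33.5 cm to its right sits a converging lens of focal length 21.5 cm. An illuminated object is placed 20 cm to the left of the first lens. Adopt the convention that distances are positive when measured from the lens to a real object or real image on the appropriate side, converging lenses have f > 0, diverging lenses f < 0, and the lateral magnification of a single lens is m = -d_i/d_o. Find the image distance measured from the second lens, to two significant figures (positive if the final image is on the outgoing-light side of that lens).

First lens: d_i1 = 1/(1/29 - 1/20) = -64.444 cm.
The intermediate image is virtual, 64.444 cm to the left of lens 1, so d_o2 = L - d_i1 = 33.5 - (-64.444) = 97.944 cm.
Second lens: d_i2 = 1/(1/21.5 - 1/(97.944)) = 27.547 cm.

28 cm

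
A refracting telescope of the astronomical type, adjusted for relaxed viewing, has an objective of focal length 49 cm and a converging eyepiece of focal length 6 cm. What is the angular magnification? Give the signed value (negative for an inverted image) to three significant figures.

-8.17

M = -f_obj/f_eye = -49/(6) = -8.167.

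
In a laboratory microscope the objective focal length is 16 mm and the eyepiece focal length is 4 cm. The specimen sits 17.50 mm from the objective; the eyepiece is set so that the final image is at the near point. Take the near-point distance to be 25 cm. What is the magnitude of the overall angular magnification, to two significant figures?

77

Convert to cm: f_obj = 16 mm = 1.6 cm; d_o = 17.50 mm = 1.75 cm.
Objective: 1/d_i = 1/f_obj - 1/d_o = 1/1.6 - 1/1.75 = 0.05357 cm^-1, so d_i = 18.667 cm.
m_obj = -d_i/d_o = -18.667/1.75 = -10.667.
Eyepiece angular magnification (image at near point): M_eye = 1 + D/f_e = 1 + 25/4 = 7.250.
Overall M = m_obj x M_eye = (-10.667)(7.250) = -77.33.
|M| = 77.33.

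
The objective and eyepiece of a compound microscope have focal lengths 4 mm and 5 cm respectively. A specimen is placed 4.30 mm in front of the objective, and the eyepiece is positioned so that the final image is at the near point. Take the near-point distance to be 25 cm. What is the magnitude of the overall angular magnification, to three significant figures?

Convert to cm: f_obj = 4 mm = 0.4 cm; d_o = 4.30 mm = 0.43 cm.
Objective: 1/d_i = 1/f_obj - 1/d_o = 1/0.4 - 1/0.43 = 0.17442 cm^-1, so d_i = 5.733 cm.
m_obj = -d_i/d_o = -5.733/0.43 = -13.333.
Eyepiece angular magnification (image at near point): M_eye = 1 + D/f_e = 1 + 25/5 = 6.000.
Overall M = m_obj x M_eye = (-13.333)(6.000) = -80.00.
|M| = 80.00.

80.0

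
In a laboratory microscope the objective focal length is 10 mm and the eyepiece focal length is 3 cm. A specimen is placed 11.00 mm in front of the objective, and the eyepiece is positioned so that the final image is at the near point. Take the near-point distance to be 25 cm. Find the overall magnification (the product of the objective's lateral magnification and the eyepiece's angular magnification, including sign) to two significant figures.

Convert to cm: f_obj = 10 mm = 1 cm; d_o = 11.00 mm = 1.10 cm.
Objective: 1/d_i = 1/f_obj - 1/d_o = 1/1 - 1/1.10 = 0.09091 cm^-1, so d_i = 11.000 cm.
m_obj = -d_i/d_o = -11.000/1.10 = -10.000.
Eyepiece angular magnification (image at near point): M_eye = 1 + D/f_e = 1 + 25/3 = 9.333.
Overall M = m_obj x M_eye = (-10.000)(9.333) = -93.33.

-93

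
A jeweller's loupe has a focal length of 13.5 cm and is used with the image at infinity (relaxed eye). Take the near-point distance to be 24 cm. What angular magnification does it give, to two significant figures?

M = D/f = 24/13.5 = 1.778.

1.8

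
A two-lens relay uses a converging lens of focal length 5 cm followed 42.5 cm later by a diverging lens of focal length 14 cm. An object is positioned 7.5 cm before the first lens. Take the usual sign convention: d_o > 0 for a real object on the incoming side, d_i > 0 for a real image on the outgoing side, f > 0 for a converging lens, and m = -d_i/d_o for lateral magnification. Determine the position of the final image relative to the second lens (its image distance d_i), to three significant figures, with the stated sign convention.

-9.28 cm

Applying the thin-lens equation to the first lens, 1/5 = 1/7.5 + 1/d_i1, which gives d_i1 = 15.000 cm.
Object distance for lens 2: d_o2 = 42.5 - 15.000 = 27.500 cm.
Applying the thin-lens equation again with f_2 = -14 cm and d_o2 = 27.500 cm gives d_i2 = -9.277 cm.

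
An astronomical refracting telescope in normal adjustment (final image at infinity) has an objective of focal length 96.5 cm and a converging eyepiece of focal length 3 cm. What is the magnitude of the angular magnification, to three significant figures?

|M| = f_obj/|f_eye| = 96.5/3 = 32.167.

32.2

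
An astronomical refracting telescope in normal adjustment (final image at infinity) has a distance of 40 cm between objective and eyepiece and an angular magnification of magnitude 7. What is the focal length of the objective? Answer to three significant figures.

35.0 cm

In normal adjustment the tube length equals f_obj + f_eye and |M| = f_obj/f_eye.
So f_obj = 7 f_eye and 7 f_eye + f_eye = 40 cm, giving f_eye = 40/8 = 5.000 cm and f_obj = 35.000 cm.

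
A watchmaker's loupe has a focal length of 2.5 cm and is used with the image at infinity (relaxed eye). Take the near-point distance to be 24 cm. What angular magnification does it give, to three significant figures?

M = D/f = 24/2.5 = 9.600.

9.60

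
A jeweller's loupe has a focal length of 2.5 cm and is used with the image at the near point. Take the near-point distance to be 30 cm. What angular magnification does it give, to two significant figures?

M = 1 + D/f = 1 + 30/2.5 = 13.000.

13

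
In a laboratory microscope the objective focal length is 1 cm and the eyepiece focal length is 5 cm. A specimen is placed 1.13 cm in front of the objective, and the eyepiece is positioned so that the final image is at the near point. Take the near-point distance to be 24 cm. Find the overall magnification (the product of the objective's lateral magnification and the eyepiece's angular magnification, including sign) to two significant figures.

-45

Objective: 1/d_i = 1/f_obj - 1/d_o = 1/1 - 1/1.13 = 0.11504 cm^-1, so d_i = 8.692 cm.
m_obj = -d_i/d_o = -8.692/1.13 = -7.692.
Eyepiece angular magnification (image at near point): M_eye = 1 + D/f_e = 1 + 24/5 = 5.800.
Overall M = m_obj x M_eye = (-7.692)(5.800) = -44.62.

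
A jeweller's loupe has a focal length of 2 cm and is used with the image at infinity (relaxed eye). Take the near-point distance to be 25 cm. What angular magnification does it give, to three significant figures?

M = D/f = 25/2 = 12.500.

12.5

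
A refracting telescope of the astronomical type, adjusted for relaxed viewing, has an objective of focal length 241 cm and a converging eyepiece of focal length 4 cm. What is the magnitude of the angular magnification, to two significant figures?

60

|M| = f_obj/|f_eye| = 241/4 = 60.250.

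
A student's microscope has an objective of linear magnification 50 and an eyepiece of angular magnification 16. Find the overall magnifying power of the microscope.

800

The overall magnification of a compound microscope is the product of the objective and eyepiece magnifications:
M = M_obj x M_eye = 50 x 16 = 800.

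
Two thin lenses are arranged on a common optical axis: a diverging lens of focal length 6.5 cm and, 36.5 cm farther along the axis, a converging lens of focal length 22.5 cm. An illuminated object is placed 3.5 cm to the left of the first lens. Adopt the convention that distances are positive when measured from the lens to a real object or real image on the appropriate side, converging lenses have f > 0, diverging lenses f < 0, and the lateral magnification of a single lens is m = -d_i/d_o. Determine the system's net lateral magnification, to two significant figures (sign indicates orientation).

-0.90

Applying the thin-lens equation to the first lens, 1/(-6.5) = 1/3.5 + 1/d_i1, which gives d_i1 = -2.275 cm.
Its lateral magnification is m_1 = -d_i1/d_o1 = -(-2.275)/3.5 = 0.6500.
With d_i1 < 0 the first image is virtual and lies on the object side; the object distance for lens 2 is d_o2 = 36.5 - (-2.275) = 38.775 cm.
Applying the thin-lens equation again with f_2 = 22.5 cm and d_o2 = 38.775 cm gives d_i2 = 53.606 cm.
m_2 = -(53.606)/(38.775) = -1.3825.
The system's lateral magnification is m_1 m_2 = (0.6500)(-1.3825) = -0.8986.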